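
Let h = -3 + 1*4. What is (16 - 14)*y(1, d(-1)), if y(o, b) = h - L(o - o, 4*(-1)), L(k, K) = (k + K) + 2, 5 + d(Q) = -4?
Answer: 6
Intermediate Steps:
d(Q) = -9 (d(Q) = -5 - 4 = -9)
L(k, K) = 2 + K + k (L(k, K) = (K + k) + 2 = 2 + K + k)
h = 1 (h = -3 + 4 = 1)
y(o, b) = 3 (y(o, b) = 1 - (2 + 4*(-1) + (o - o)) = 1 - (2 - 4 + 0) = 1 - 1*(-2) = 1 + 2 = 3)
(16 - 14)*y(1, d(-1)) = (16 - 14)*3 = 2*3 = 6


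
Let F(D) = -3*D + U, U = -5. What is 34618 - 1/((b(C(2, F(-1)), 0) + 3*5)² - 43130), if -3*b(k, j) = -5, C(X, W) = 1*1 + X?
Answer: 13351124069/385670 ≈ 34618.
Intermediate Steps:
F(D) = -5 - 3*D (F(D) = -3*D - 5 = -5 - 3*D)
C(X, W) = 1 + X
b(k, j) = 5/3 (b(k, j) = -⅓*(-5) = 5/3)
34618 - 1/((b(C(2, F(-1)), 0) + 3*5)² - 43130) = 34618 - 1/((5/3 + 3*5)² - 43130) = 34618 - 1/((5/3 + 15)² - 43130) = 34618 - 1/((50/3)² - 43130) = 34618 - 1/(2500/9 - 43130) = 34618 - 1/(-385670/9) = 34618 - 1*(-9/385670) = 34618 + 9/385670 = 13351124069/385670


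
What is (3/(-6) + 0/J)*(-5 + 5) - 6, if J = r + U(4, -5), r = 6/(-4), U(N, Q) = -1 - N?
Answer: -6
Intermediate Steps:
r = -3/2 (r = 6*(-1/4) = -3/2 ≈ -1.5000)
J = -13/2 (J = -3/2 + (-1 - 1*4) = -3/2 + (-1 - 4) = -3/2 - 5 = -13/2 ≈ -6.5000)
(3/(-6) + 0/J)*(-5 + 5) - 6 = (3/(-6) + 0/(-13/2))*(-5 + 5) - 6 = (3*(-1/6) + 0*(-2/13))*0 - 6 = (-1/2 + 0)*0 - 6 = -1/2*0 - 6 = 0 - 6 = -6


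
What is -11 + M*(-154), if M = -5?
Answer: 759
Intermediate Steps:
-11 + M*(-154) = -11 - 5*(-154) = -11 + 770 = 759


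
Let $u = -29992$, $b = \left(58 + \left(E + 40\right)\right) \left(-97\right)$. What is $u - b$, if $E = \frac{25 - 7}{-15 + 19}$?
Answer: $- \frac{40099}{2} \approx -20050.0$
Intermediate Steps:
$E = \frac{9}{2}$ ($E = \frac{18}{4} = 18 \cdot \frac{1}{4} = \frac{9}{2} \approx 4.5$)
$b = - \frac{19885}{2}$ ($b = \left(58 + \left(\frac{9}{2} + 40\right)\right) \left(-97\right) = \left(58 + \frac{89}{2}\right) \left(-97\right) = \frac{205}{2} \left(-97\right) = - \frac{19885}{2} \approx -9942.5$)
$u - b = -29992 - - \frac{19885}{2} = -29992 + \frac{19885}{2} = - \frac{40099}{2}$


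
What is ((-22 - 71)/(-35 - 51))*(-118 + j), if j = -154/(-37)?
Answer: -195858/1591 ≈ -123.10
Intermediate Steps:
j = 154/37 (j = -154*(-1/37) = 154/37 ≈ 4.1622)
((-22 - 71)/(-35 - 51))*(-118 + j) = ((-22 - 71)/(-35 - 51))*(-118 + 154/37) = -93/(-86)*(-4212/37) = -93*(-1/86)*(-4212/37) = (93/86)*(-4212/37) = -195858/1591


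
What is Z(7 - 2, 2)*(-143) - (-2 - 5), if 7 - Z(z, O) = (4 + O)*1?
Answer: -136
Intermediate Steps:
Z(z, O) = 3 - O (Z(z, O) = 7 - (4 + O) = 7 + (-4 - O) = 3 - O)
Z(7 - 2, 2)*(-143) - (-2 - 5) = (3 - 1*2)*(-143) - (-2 - 5) = (3 - 2)*(-143) - 1*(-7) = 1*(-143) + 7 = -143 + 7 = -136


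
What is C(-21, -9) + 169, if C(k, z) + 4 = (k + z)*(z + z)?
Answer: 705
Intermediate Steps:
C(k, z) = -4 + 2*z*(k + z) (C(k, z) = -4 + (k + z)*(z + z) = -4 + (k + z)*(2*z) = -4 + 2*z*(k + z))
C(-21, -9) + 169 = (-4 + 2*(-9)² + 2*(-21)*(-9)) + 169 = (-4 + 2*81 + 378) + 169 = (-4 + 162 + 378) + 169 = 536 + 169 = 705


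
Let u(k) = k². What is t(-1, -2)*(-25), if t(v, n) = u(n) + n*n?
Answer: -200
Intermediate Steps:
t(v, n) = 2*n² (t(v, n) = n² + n*n = n² + n² = 2*n²)
t(-1, -2)*(-25) = (2*(-2)²)*(-25) = (2*4)*(-25) = 8*(-25) = -200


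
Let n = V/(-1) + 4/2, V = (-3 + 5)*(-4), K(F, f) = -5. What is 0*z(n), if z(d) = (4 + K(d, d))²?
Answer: 0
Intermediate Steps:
V = -8 (V = 2*(-4) = -8)
n = 10 (n = -8/(-1) + 4/2 = -8*(-1) + 4*(½) = 8 + 2 = 10)
z(d) = 1 (z(d) = (4 - 5)² = (-1)² = 1)
0*z(n) = 0*1 = 0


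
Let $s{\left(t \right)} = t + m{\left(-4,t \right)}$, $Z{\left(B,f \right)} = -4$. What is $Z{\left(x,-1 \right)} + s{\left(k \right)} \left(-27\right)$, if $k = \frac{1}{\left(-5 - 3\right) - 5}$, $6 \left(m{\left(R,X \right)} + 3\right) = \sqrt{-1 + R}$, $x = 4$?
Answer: $\frac{1028}{13} - \frac{9 i \sqrt{5}}{2} \approx 79.077 - 10.062 i$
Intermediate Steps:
$m{\left(R,X \right)} = -3 + \frac{\sqrt{-1 + R}}{6}$
$k = - \frac{1}{13}$ ($k = \frac{1}{\left(-5 - 3\right) - 5} = \frac{1}{-8 - 5} = \frac{1}{-13} = - \frac{1}{13} \approx -0.076923$)
$s{\left(t \right)} = -3 + t + \frac{i \sqrt{5}}{6}$ ($s{\left(t \right)} = t - \left(3 - \frac{\sqrt{-1 - 4}}{6}\right) = t - \left(3 - \frac{\sqrt{-5}}{6}\right) = t - \left(3 - \frac{i \sqrt{5}}{6}\right) = -3 + t + \frac{i \sqrt{5}}{6}$)
$Z{\left(x,-1 \right)} + s{\left(k \right)} \left(-27\right) = -4 + \left(-3 - \frac{1}{13} + \frac{i \sqrt{5}}{6}\right) \left(-27\right) = -4 + \left(- \frac{40}{13} + \frac{i \sqrt{5}}{6}\right) \left(-27\right) = -4 + \left(\frac{1080}{13} - \frac{9 i \sqrt{5}}{2}\right) = \frac{1028}{13} - \frac{9 i \sqrt{5}}{2}$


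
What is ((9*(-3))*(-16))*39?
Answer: 16848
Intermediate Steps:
((9*(-3))*(-16))*39 = -27*(-16)*39 = 432*39 = 16848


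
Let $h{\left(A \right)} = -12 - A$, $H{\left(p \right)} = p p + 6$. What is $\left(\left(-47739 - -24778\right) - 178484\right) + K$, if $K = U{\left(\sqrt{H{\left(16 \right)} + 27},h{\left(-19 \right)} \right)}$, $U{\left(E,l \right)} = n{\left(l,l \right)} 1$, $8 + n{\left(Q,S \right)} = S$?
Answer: $-201446$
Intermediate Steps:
$H{\left(p \right)} = 6 + p^{2}$ ($H{\left(p \right)} = p^{2} + 6 = 6 + p^{2}$)
$n{\left(Q,S \right)} = -8 + S$
$U{\left(E,l \right)} = -8 + l$ ($U{\left(E,l \right)} = \left(-8 + l\right) 1 = -8 + l$)
$K = -1$ ($K = -8 - -7 = -8 + \left(-12 + 19\right) = -8 + 7 = -1$)
$\left(\left(-47739 - -24778\right) - 178484\right) + K = \left(\left(-47739 - -24778\right) - 178484\right) - 1 = \left(\left(-47739 + 24778\right) - 178484\right) - 1 = \left(-22961 - 178484\right) - 1 = -201445 - 1 = -201446$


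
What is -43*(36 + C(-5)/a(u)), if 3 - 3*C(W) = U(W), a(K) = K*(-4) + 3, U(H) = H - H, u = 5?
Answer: -26273/17 ≈ -1545.5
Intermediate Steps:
U(H) = 0
a(K) = 3 - 4*K (a(K) = -4*K + 3 = 3 - 4*K)
C(W) = 1 (C(W) = 1 - ⅓*0 = 1 + 0 = 1)
-43*(36 + C(-5)/a(u)) = -43*(36 + 1/(3 - 4*5)) = -43*(36 + 1/(3 - 20)) = -43*(36 + 1/(-17)) = -43*(36 + 1*(-1/17)) = -43*(36 - 1/17) = -43*611/17 = -26273/17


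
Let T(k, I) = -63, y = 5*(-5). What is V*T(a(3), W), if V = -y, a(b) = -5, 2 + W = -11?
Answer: -1575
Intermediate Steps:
W = -13 (W = -2 - 11 = -13)
y = -25
V = 25 (V = -1*(-25) = 25)
V*T(a(3), W) = 25*(-63) = -1575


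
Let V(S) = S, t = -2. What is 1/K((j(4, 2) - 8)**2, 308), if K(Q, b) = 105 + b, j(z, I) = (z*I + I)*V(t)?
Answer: 1/413 ≈ 0.0024213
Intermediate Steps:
j(z, I) = -2*I - 2*I*z (j(z, I) = (z*I + I)*(-2) = (I*z + I)*(-2) = (I + I*z)*(-2) = -2*I - 2*I*z)
1/K((j(4, 2) - 8)**2, 308) = 1/(105 + 308) = 1/413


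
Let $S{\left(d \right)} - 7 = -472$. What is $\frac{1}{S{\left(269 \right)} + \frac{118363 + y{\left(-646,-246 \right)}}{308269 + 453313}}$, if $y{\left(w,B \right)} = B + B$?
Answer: $- \frac{761582}{354017759} \approx -0.0021513$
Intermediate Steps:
$y{\left(w,B \right)} = 2 B$
$S{\left(d \right)} = -465$ ($S{\left(d \right)} = 7 - 472 = -465$)
$\frac{1}{S{\left(269 \right)} + \frac{118363 + y{\left(-646,-246 \right)}}{308269 + 453313}} = \frac{1}{-465 + \frac{118363 + 2 \left(-246\right)}{308269 + 453313}} = \frac{1}{-465 + \frac{118363 - 492}{761582}} = \frac{1}{-465 + 117871 \cdot \frac{1}{761582}} = \frac{1}{-465 + \frac{117871}{761582}} = \frac{1}{- \frac{354017759}{761582}} = - \frac{761582}{354017759}$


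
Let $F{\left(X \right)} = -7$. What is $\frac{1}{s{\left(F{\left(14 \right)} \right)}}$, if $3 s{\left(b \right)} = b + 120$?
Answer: $\frac{3}{113} \approx 0.026549$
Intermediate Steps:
$s{\left(b \right)} = 40 + \frac{b}{3}$ ($s{\left(b \right)} = \frac{b + 120}{3} = \frac{120 + b}{3} = 40 + \frac{b}{3}$)
$\frac{1}{s{\left(F{\left(14 \right)} \right)}} = \frac{1}{40 + \frac{1}{3} \left(-7\right)} = \frac{1}{40 - \frac{7}{3}} = \frac{1}{\frac{113}{3}} = \frac{3}{113}$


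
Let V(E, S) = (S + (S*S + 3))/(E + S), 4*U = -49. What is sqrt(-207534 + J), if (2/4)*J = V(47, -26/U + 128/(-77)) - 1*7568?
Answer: 2*I*sqrt(215982170738238333)/1969737 ≈ 471.88*I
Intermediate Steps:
U = -49/4 (U = (1/4)*(-49) = -49/4 ≈ -12.250)
V(E, S) = (3 + S + S**2)/(E + S) (V(E, S) = (S + (S**2 + 3))/(E + S) = (S + (3 + S**2))/(E + S) = (3 + S + S**2)/(E + S))
J = -208695441146/13788159 (J = 2*((3 + (-26/(-49/4) + 128/(-77)) + (-26/(-49/4) + 128/(-77))**2)/(47 + (-26/(-49/4) + 128/(-77))) - 1*7568) = 2*((3 + (-26*(-4/49) + 128*(-1/77)) + (-26*(-4/49) + 128*(-1/77))**2)/(47 + (-26*(-4/49) + 128*(-1/77))) - 7568) = 2*((3 + (104/49 - 128/77) + (104/49 - 128/77)**2)/(47 + (104/49 - 128/77)) - 7568) = 2*((3 + 248/539 + (248/539)**2)/(47 + 248/539) - 7568) = 2*((3 + 248/539 + 61504/290521)/(25581/539) - 7568) = 2*((539/25581)*(1066739/290521) - 7568) = 2*(1066739/13788159 - 7568) = 2*(-104347720573/13788159) = -208695441146/13788159 ≈ -15136.)
sqrt(-207534 + J) = sqrt(-207534 - 208695441146/13788159) = sqrt(-3070207231052/13788159) = 2*I*sqrt(215982170738238333)/1969737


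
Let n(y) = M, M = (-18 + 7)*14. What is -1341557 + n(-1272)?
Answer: -1341711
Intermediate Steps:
M = -154 (M = -11*14 = -154)
n(y) = -154
-1341557 + n(-1272) = -1341557 - 154 = -1341711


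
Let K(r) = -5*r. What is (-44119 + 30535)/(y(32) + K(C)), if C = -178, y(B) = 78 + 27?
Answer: -13584/995 ≈ -13.652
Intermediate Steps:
y(B) = 105
(-44119 + 30535)/(y(32) + K(C)) = (-44119 + 30535)/(105 - 5*(-178)) = -13584/(105 + 890) = -13584/995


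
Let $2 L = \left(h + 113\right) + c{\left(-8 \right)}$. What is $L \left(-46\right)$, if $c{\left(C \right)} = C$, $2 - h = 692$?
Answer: $13455$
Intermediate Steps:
$h = -690$ ($h = 2 - 692 = -690$)
$L = - \frac{585}{2}$ ($L = \frac{\left(-690 + 113\right) - 8}{2} = \frac{-577 - 8}{2} = \frac{1}{2} \left(-585\right) = - \frac{585}{2} \approx -292.5$)
$L \left(-46\right) = \left(- \frac{585}{2}\right) \left(-46\right) = 13455$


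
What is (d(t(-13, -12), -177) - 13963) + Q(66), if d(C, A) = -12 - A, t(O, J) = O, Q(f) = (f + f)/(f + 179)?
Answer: -3380378/245 ≈ -13797.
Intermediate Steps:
Q(f) = 2*f/(179 + f) (Q(f) = (2*f)/(179 + f) = 2*f/(179 + f))
(d(t(-13, -12), -177) - 13963) + Q(66) = ((-12 - 1*(-177)) - 13963) + 2*66/(179 + 66) = ((-12 + 177) - 13963) + 2*66/245 = (165 - 13963) + 2*66*(1/245) = -13798 + 132/245 = -3380378/245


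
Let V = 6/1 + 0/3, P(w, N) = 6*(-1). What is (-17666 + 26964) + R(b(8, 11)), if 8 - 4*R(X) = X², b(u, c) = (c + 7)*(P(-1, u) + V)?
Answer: 9300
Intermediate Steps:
P(w, N) = -6
V = 6 (V = 6*1 + 0*(⅓) = 6 + 0 = 6)
b(u, c) = 0 (b(u, c) = (c + 7)*(-6 + 6) = (7 + c)*0 = 0)
R(X) = 2 - X²/4
(-17666 + 26964) + R(b(8, 11)) = (-17666 + 26964) + (2 - ¼*0²) = 9298 + (2 - ¼*0) = 9298 + (2 + 0) = 9298 + 2 = 9300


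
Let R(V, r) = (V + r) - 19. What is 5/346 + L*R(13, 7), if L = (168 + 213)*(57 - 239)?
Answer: -23992327/346 ≈ -69342.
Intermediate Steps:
R(V, r) = -19 + V + r
L = -69342 (L = 381*(-182) = -69342)
5/346 + L*R(13, 7) = 5/346 - 69342*(-19 + 13 + 7) = 5*(1/346) - 69342*1 = 5/346 - 69342 = -23992327/346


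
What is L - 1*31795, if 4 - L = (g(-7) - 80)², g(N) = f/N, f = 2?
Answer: -1873603/49 ≈ -38237.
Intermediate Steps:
g(N) = 2/N
L = -315648/49 (L = 4 - (2/(-7) - 80)² = 4 - (2*(-⅐) - 80)² = 4 - (-2/7 - 80)² = 4 - (-562/7)² = 4 - 1*315844/49 = 4 - 315844/49 = -315648/49 ≈ -6441.8)
L - 1*31795 = -315648/49 - 1*31795 = -315648/49 - 31795 = -1873603/49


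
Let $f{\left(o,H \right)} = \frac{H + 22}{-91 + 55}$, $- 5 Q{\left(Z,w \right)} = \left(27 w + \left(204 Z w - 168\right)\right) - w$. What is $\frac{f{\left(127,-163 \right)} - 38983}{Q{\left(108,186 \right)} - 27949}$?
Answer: $\frac{467749}{10181676} \approx 0.04594$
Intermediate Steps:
$Q{\left(Z,w \right)} = \frac{168}{5} - \frac{26 w}{5} - \frac{204 Z w}{5}$ ($Q{\left(Z,w \right)} = - \frac{\left(27 w + \left(204 Z w - 168\right)\right) - w}{5} = - \frac{\left(27 w + \left(-168 + 204 Z w\right)\right) - w}{5} = - \frac{\left(-168 + 27 w + 204 Z w\right) - w}{5} = - \frac{-168 + 26 w + 204 Z w}{5} = \frac{168}{5} - \frac{26 w}{5} - \frac{204 Z w}{5}$)
$f{\left(o,H \right)} = - \frac{11}{18} - \frac{H}{36}$ ($f{\left(o,H \right)} = \frac{22 + H}{-36} = \left(22 + H\right) \left(- \frac{1}{36}\right) = - \frac{11}{18} - \frac{H}{36}$)
$\frac{f{\left(127,-163 \right)} - 38983}{Q{\left(108,186 \right)} - 27949} = \frac{\left(- \frac{11}{18} - - \frac{163}{36}\right) - 38983}{\left(\frac{168}{5} - \frac{4836}{5} - \frac{22032}{5} \cdot 186\right) - 27949} = \frac{\left(- \frac{11}{18} + \frac{163}{36}\right) - 38983}{\left(\frac{168}{5} - \frac{4836}{5} - \frac{4097952}{5}\right) - 27949} = \frac{\frac{47}{12} - 38983}{-820524 - 27949} = - \frac{467749}{12 \left(-848473\right)} = \left(- \frac{467749}{12}\right) \left(- \frac{1}{848473}\right) = \frac{467749}{10181676}$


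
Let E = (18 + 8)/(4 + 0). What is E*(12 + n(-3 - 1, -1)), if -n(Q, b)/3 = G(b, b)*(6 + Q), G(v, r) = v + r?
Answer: 156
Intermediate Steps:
G(v, r) = r + v
n(Q, b) = -6*b*(6 + Q) (n(Q, b) = -3*(b + b)*(6 + Q) = -3*2*b*(6 + Q) = -6*b*(6 + Q))
E = 13/2 (E = 26/4 = 26*(¼) = 13/2 ≈ 6.5000)
E*(12 + n(-3 - 1, -1)) = 13*(12 - 6*(-1)*(6 + (-3 - 1)))/2 = 13*(12 - 6*(-1)*(6 - 4))/2 = 13*(12 - 6*(-1)*2)/2 = 13*(12 + 12)/2 = (13/2)*24 = 156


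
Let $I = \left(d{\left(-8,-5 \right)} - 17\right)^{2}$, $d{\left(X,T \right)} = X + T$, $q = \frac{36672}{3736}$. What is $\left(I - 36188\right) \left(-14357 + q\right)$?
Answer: $\frac{236434363880}{467} \approx 5.0628 \cdot 10^{8}$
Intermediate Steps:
$q = \frac{4584}{467}$ ($q = 36672 \cdot \frac{1}{3736} = \frac{4584}{467} \approx 9.8158$)
$d{\left(X,T \right)} = T + X$
$I = 900$ ($I = \left(\left(-5 - 8\right) - 17\right)^{2} = \left(-13 - 17\right)^{2} = \left(-30\right)^{2} = 900$)
$\left(I - 36188\right) \left(-14357 + q\right) = \left(900 - 36188\right) \left(-14357 + \frac{4584}{467}\right) = \left(-35288\right) \left(- \frac{6700135}{467}\right) = \frac{236434363880}{467}$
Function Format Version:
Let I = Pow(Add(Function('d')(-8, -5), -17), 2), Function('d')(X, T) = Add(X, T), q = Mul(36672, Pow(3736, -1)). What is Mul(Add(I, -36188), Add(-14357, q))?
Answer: Rational(236434363880, 467) ≈ 5.0628e+8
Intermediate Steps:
q = Rational(4584, 467) (q = Mul(36672, Rational(1, 3736)) = Rational(4584, 467) ≈ 9.8158)
Function('d')(X, T) = Add(T, X)
I = 900 (I = Pow(Add(Add(-5, -8), -17), 2) = Pow(Add(-13, -17), 2) = Pow(-30, 2) = 900)
Mul(Add(I, -36188), Add(-14357, q)) = Mul(Add(900, -36188), Add(-14357, Rational(4584, 467))) = Mul(-35288, Rational(-6700135, 467)) = Rational(236434363880, 467)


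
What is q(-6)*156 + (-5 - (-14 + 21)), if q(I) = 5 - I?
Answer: 1704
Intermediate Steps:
q(-6)*156 + (-5 - (-14 + 21)) = (5 - 1*(-6))*156 + (-5 - (-14 + 21)) = (5 + 6)*156 + (-5 - 1*7) = 11*156 + (-5 - 7) = 1716 - 12 = 1704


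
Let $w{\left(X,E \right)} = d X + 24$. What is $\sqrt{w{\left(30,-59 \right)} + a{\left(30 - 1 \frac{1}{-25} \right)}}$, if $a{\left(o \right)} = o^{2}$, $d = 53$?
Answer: $\frac{\sqrt{1572751}}{25} \approx 50.164$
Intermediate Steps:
$w{\left(X,E \right)} = 24 + 53 X$ ($w{\left(X,E \right)} = 53 X + 24 = 24 + 53 X$)
$\sqrt{w{\left(30,-59 \right)} + a{\left(30 - 1 \frac{1}{-25} \right)}} = \sqrt{\left(24 + 53 \cdot 30\right) + \left(30 - 1 \frac{1}{-25}\right)^{2}} = \sqrt{\left(24 + 1590\right) + \left(30 - 1 \left(- \frac{1}{25}\right)\right)^{2}} = \sqrt{1614 + \left(30 - - \frac{1}{25}\right)^{2}} = \sqrt{1614 + \left(30 + \frac{1}{25}\right)^{2}} = \sqrt{1614 + \left(\frac{751}{25}\right)^{2}} = \sqrt{1614 + \frac{564001}{625}} = \sqrt{\frac{1572751}{625}} = \frac{\sqrt{1572751}}{25}$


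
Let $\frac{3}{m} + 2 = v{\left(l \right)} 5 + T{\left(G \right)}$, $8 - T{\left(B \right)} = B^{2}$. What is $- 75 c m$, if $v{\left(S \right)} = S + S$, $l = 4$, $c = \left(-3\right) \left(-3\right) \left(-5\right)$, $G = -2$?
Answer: $\frac{3375}{14} \approx 241.07$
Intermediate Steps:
$c = -45$ ($c = 9 \left(-5\right) = -45$)
$T{\left(B \right)} = 8 - B^{2}$
$v{\left(S \right)} = 2 S$
$m = \frac{1}{14}$ ($m = \frac{3}{-2 + \left(2 \cdot 4 \cdot 5 + \left(8 - \left(-2\right)^{2}\right)\right)} = \frac{3}{-2 + \left(8 \cdot 5 + \left(8 - 4\right)\right)} = \frac{3}{-2 + \left(40 + \left(8 - 4\right)\right)} = \frac{3}{-2 + \left(40 + 4\right)} = \frac{3}{-2 + 44} = \frac{3}{42} = 3 \cdot \frac{1}{42} = \frac{1}{14} \approx 0.071429$)
$- 75 c m = \left(-75\right) \left(-45\right) \frac{1}{14} = 3375 \cdot \frac{1}{14} = \frac{3375}{14}$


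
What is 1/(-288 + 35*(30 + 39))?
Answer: 1/2127 ≈ 0.00047015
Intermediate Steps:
1/(-288 + 35*(30 + 39)) = 1/(-288 + 35*69) = 1/(-288 + 2415) = 1/2127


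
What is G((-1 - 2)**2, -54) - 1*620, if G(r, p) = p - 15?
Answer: -689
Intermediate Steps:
G(r, p) = -15 + p
G((-1 - 2)**2, -54) - 1*620 = (-15 - 54) - 1*620 = -69 - 620 = -689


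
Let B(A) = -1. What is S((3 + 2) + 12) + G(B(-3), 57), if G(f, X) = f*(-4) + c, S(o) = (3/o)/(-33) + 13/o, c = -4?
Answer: 142/187 ≈ 0.75936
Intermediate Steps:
S(o) = 142/(11*o) (S(o) = (3/o)*(-1/33) + 13/o = -1/(11*o) + 13/o = 142/(11*o))
G(f, X) = -4 - 4*f (G(f, X) = f*(-4) - 4 = -4*f - 4 = -4 - 4*f)
S((3 + 2) + 12) + G(B(-3), 57) = 142/(11*((3 + 2) + 12)) + (-4 - 4*(-1)) = 142/(11*(5 + 12)) + (-4 + 4) = (142/11)/17 + 0 = (142/11)*(1/17) + 0 = 142/187 + 0 = 142/187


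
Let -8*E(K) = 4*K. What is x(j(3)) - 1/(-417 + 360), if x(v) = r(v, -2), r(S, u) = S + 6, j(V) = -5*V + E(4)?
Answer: -626/57 ≈ -10.982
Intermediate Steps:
E(K) = -K/2
j(V) = -2 - 5*V (j(V) = -5*V - ½*4 = -5*V - 2 = -2 - 5*V)
r(S, u) = 6 + S
x(v) = 6 + v
x(j(3)) - 1/(-417 + 360) = (6 + (-2 - 5*3)) - 1/(-417 + 360) = (6 + (-2 - 15)) - 1/(-57) = (6 - 17) - 1*(-1/57) = -11 + 1/57 = -626/57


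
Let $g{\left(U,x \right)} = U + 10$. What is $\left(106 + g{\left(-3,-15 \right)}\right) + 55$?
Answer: $168$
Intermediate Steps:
$g{\left(U,x \right)} = 10 + U$
$\left(106 + g{\left(-3,-15 \right)}\right) + 55 = \left(106 + \left(10 - 3\right)\right) + 55 = \left(106 + 7\right) + 55 = 113 + 55 = 168$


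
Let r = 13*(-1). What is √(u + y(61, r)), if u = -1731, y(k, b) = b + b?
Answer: I*√1757 ≈ 41.917*I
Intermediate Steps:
r = -13
y(k, b) = 2*b
√(u + y(61, r)) = √(-1731 + 2*(-13)) = √(-1731 - 26) = √(-1757) = I*√1757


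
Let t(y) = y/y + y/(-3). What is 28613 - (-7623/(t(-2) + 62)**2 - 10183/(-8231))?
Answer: 8591964969237/300275111 ≈ 28614.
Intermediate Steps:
t(y) = 1 - y/3 (t(y) = 1 + y*(-1/3) = 1 - y/3)
28613 - (-7623/(t(-2) + 62)**2 - 10183/(-8231)) = 28613 - (-7623/((1 - 1/3*(-2)) + 62)**2 - 10183/(-8231)) = 28613 - (-7623/((1 + 2/3) + 62)**2 - 10183*(-1/8231)) = 28613 - (-7623/(5/3 + 62)**2 + 10183/8231) = 28613 - (-7623/((191/3)**2) + 10183/8231) = 28613 - (-7623/36481/9 + 10183/8231) = 28613 - (-7623*9/36481 + 10183/8231) = 28613 - (-68607/36481 + 10183/8231) = 28613 - 1*(-193218194/300275111) = 28613 + 193218194/300275111 = 8591964969237/300275111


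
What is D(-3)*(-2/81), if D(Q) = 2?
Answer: -4/81 ≈ -0.049383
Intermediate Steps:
D(-3)*(-2/81) = 2*(-2/81) = -4/81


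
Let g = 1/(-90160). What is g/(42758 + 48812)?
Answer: -1/8255951200 ≈ -1.2112e-10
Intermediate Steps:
g = -1/90160 ≈ -1.1091e-5
g/(42758 + 48812) = -1/(90160*(42758 + 48812)) = -1/90160/91570 = -1/90160*1/91570 = -1/8255951200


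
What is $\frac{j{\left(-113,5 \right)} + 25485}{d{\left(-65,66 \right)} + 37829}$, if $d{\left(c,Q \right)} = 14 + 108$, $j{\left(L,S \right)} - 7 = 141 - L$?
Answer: $\frac{25746}{37951} \approx 0.6784$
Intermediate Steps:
$j{\left(L,S \right)} = 148 - L$ ($j{\left(L,S \right)} = 7 - \left(-141 + L\right) = 148 - L$)
$d{\left(c,Q \right)} = 122$
$\frac{j{\left(-113,5 \right)} + 25485}{d{\left(-65,66 \right)} + 37829} = \frac{\left(148 - -113\right) + 25485}{122 + 37829} = \frac{\left(148 + 113\right) + 25485}{37951} = \left(261 + 25485\right) \frac{1}{37951} = 25746 \cdot \frac{1}{37951} = \frac{25746}{37951}$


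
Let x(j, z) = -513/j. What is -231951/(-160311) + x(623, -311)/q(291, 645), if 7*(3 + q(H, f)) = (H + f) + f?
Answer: 3569093033/2473064360 ≈ 1.4432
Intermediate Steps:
q(H, f) = -3 + H/7 + 2*f/7 (q(H, f) = -3 + ((H + f) + f)/7 = -3 + (H + 2*f)/7 = -3 + (H/7 + 2*f/7) = -3 + H/7 + 2*f/7)
-231951/(-160311) + x(623, -311)/q(291, 645) = -231951/(-160311) + (-513/623)/(-3 + (⅐)*291 + (2/7)*645) = -231951*(-1/160311) + (-513*1/623)/(-3 + 291/7 + 1290/7) = 77317/53437 - 513/(623*1560/7) = 77317/53437 - 513/623*7/1560 = 77317/53437 - 171/46280 = 3569093033/2473064360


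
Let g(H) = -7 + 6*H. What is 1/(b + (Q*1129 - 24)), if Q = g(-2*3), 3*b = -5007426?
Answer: -1/1717713 ≈ -5.8217e-7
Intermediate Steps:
b = -1669142 (b = (⅓)*(-5007426) = -1669142)
Q = -43 (Q = -7 + 6*(-2*3) = -7 + 6*(-6) = -7 - 36 = -43)
1/(b + (Q*1129 - 24)) = 1/(-1669142 + (-43*1129 - 24)) = 1/(-1669142 + (-48547 - 24)) = 1/(-1669142 - 48571) = 1/(-1717713) = -1/1717713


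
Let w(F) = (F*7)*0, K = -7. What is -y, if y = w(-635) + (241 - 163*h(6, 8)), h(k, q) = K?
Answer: -1382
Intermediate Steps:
h(k, q) = -7
w(F) = 0 (w(F) = (7*F)*0 = 0)
y = 1382 (y = 0 + (241 - 163*(-7)) = 0 + (241 + 1141) = 0 + 1382 = 1382)
-y = -1*1382 = -1382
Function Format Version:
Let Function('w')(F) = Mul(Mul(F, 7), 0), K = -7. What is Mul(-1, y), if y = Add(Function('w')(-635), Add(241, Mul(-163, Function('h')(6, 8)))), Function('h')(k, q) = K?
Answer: -1382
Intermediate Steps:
Function('h')(k, q) = -7
Function('w')(F) = 0 (Function('w')(F) = Mul(Mul(7, F), 0) = 0)
y = 1382 (y = Add(0, Add(241, Mul(-163, -7))) = Add(0, Add(241, 1141)) = Add(0, 1382) = 1382)
Mul(-1, y) = Mul(-1, 1382) = -1382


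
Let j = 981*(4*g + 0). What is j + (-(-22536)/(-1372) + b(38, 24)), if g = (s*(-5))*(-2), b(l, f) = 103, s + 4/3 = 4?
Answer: 35921215/343 ≈ 1.0473e+5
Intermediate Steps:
s = 8/3 (s = -4/3 + 4 = 8/3 ≈ 2.6667)
g = 80/3 (g = ((8/3)*(-5))*(-2) = -40/3*(-2) = 80/3 ≈ 26.667)
j = 104640 (j = 981*(4*(80/3) + 0) = 981*(320/3 + 0) = 981*(320/3) = 104640)
j + (-(-22536)/(-1372) + b(38, 24)) = 104640 + (-(-22536)/(-1372) + 103) = 104640 + (-(-22536)*(-1)/1372 + 103) = 104640 + (-72*313/1372 + 103) = 104640 + (-5634/343 + 103) = 104640 + 29695/343 = 35921215/343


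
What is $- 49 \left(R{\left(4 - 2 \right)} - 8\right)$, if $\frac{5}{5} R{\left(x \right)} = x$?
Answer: $294$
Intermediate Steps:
$R{\left(x \right)} = x$
$- 49 \left(R{\left(4 - 2 \right)} - 8\right) = - 49 \left(\left(4 - 2\right) - 8\right) = - 49 \left(2 - 8\right) = \left(-49\right) \left(-6\right) = 294$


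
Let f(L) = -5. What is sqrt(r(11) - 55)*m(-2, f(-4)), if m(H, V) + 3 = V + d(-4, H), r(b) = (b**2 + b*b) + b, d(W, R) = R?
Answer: -30*sqrt(22) ≈ -140.71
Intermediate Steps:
r(b) = b + 2*b**2 (r(b) = (b**2 + b**2) + b = 2*b**2 + b = b + 2*b**2)
m(H, V) = -3 + H + V (m(H, V) = -3 + (V + H) = -3 + (H + V) = -3 + H + V)
sqrt(r(11) - 55)*m(-2, f(-4)) = sqrt(11*(1 + 2*11) - 55)*(-3 - 2 - 5) = sqrt(11*(1 + 22) - 55)*(-10) = sqrt(11*23 - 55)*(-10) = sqrt(253 - 55)*(-10) = sqrt(198)*(-10) = (3*sqrt(22))*(-10) = -30*sqrt(22)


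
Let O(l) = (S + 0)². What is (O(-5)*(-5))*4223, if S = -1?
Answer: -21115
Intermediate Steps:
O(l) = 1 (O(l) = (-1 + 0)² = (-1)² = 1)
(O(-5)*(-5))*4223 = (1*(-5))*4223 = -5*4223 = -21115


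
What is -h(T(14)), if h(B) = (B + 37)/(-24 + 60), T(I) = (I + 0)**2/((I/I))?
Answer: -233/36 ≈ -6.4722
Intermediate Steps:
T(I) = I**2 (T(I) = I**2/1 = I**2*1 = I**2)
h(B) = 37/36 + B/36 (h(B) = (37 + B)/36 = (37 + B)*(1/36) = 37/36 + B/36)
-h(T(14)) = -(37/36 + (1/36)*14**2) = -(37/36 + (1/36)*196) = -(37/36 + 49/9) = -1*233/36 = -233/36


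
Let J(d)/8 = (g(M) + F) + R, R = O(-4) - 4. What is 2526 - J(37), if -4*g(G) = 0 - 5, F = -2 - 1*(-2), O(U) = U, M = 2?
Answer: 2580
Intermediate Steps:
F = 0 (F = -2 + 2 = 0)
R = -8 (R = -4 - 4 = -8)
g(G) = 5/4 (g(G) = -(0 - 5)/4 = -¼*(-5) = 5/4)
J(d) = -54 (J(d) = 8*((5/4 + 0) - 8) = 8*(5/4 - 8) = 8*(-27/4) = -54)
2526 - J(37) = 2526 - 1*(-54) = 2526 + 54 = 2580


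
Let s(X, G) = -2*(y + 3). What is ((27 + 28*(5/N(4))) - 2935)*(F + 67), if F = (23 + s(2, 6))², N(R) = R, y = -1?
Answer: -1229644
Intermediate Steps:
s(X, G) = -4 (s(X, G) = -2*(-1 + 3) = -2*2 = -4)
F = 361 (F = (23 - 4)² = 19² = 361)
((27 + 28*(5/N(4))) - 2935)*(F + 67) = ((27 + 28*(5/4)) - 2935)*(361 + 67) = ((27 + 28*(5*(¼))) - 2935)*428 = ((27 + 28*(5/4)) - 2935)*428 = ((27 + 35) - 2935)*428 = (62 - 2935)*428 = -2873*428 = -1229644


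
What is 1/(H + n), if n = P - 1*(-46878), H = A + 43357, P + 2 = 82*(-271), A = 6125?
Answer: 1/74136 ≈ 1.3489e-5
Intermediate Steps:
P = -22224 (P = -2 + 82*(-271) = -2 - 22222 = -22224)
H = 49482 (H = 6125 + 43357 = 49482)
n = 24654 (n = -22224 - 1*(-46878) = -22224 + 46878 = 24654)
1/(H + n) = 1/(49482 + 24654) = 1/74136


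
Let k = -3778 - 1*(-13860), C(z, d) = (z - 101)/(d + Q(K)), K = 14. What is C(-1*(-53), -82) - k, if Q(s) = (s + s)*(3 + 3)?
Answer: -433550/43 ≈ -10083.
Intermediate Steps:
Q(s) = 12*s (Q(s) = (2*s)*6 = 12*s)
C(z, d) = (-101 + z)/(168 + d) (C(z, d) = (z - 101)/(d + 12*14) = (-101 + z)/(d + 168) = (-101 + z)/(168 + d))
k = 10082 (k = -3778 + 13860 = 10082)
C(-1*(-53), -82) - k = (-101 - 1*(-53))/(168 - 82) - 1*10082 = (-101 + 53)/86 - 10082 = (1/86)*(-48) - 10082 = -24/43 - 10082 = -433550/43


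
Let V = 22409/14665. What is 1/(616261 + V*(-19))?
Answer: 14665/9037041794 ≈ 1.6228e-6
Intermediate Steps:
V = 22409/14665 (V = 22409*(1/14665) = 22409/14665 ≈ 1.5281)
1/(616261 + V*(-19)) = 1/(616261 + (22409/14665)*(-19)) = 1/(616261 - 425771/14665) = 1/(9037041794/14665) = 14665/9037041794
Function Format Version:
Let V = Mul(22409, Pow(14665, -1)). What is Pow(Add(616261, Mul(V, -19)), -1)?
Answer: Rational(14665, 9037041794) ≈ 1.6228e-6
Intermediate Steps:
V = Rational(22409, 14665) (V = Mul(22409, Rational(1, 14665)) = Rational(22409, 14665) ≈ 1.5281)
Pow(Add(616261, Mul(V, -19)), -1) = Pow(Add(616261, Mul(Rational(22409, 14665), -19)), -1) = Pow(Add(616261, Rational(-425771, 14665)), -1) = Pow(Rational(9037041794, 14665), -1) = Rational(14665, 9037041794)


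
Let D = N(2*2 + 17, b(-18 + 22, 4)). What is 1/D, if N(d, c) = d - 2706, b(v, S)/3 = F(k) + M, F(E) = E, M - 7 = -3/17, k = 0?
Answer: -1/2685 ≈ -0.00037244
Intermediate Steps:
M = 116/17 (M = 7 - 3/17 = 116/17 ≈ 6.8235)
b(v, S) = 348/17 (b(v, S) = 3*(0 + 116/17) = 3*(116/17) = 348/17)
N(d, c) = -2706 + d
D = -2685 (D = -2706 + (2*2 + 17) = -2706 + (4 + 17) = -2706 + 21 = -2685)
1/D = 1/(-2685) = -1/2685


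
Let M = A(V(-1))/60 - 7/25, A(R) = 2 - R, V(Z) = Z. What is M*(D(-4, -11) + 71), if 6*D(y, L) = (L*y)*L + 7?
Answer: 391/200 ≈ 1.9550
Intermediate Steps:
D(y, L) = 7/6 + y*L**2/6 (D(y, L) = ((L*y)*L + 7)/6 = (y*L**2 + 7)/6 = (7 + y*L**2)/6 = 7/6 + y*L**2/6)
M = -23/100 (M = (2 - 1*(-1))/60 - 7/25 = (2 + 1)*(1/60) - 7*1/25 = 3*(1/60) - 7/25 = 1/20 - 7/25 = -23/100 ≈ -0.23000)
M*(D(-4, -11) + 71) = -23*((7/6 + (1/6)*(-4)*(-11)**2) + 71)/100 = -23*((7/6 + (1/6)*(-4)*121) + 71)/100 = -23*((7/6 - 242/3) + 71)/100 = -23*(-159/2 + 71)/100 = -23/100*(-17/2) = 391/200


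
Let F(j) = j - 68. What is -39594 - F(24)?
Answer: -39550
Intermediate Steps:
F(j) = -68 + j
-39594 - F(24) = -39594 - (-68 + 24) = -39594 - 1*(-44) = -39594 + 44 = -39550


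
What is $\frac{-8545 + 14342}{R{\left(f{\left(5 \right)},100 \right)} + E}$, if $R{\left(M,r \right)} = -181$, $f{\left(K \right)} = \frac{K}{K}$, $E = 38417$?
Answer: $\frac{527}{3476} \approx 0.15161$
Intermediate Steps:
$f{\left(K \right)} = 1$
$\frac{-8545 + 14342}{R{\left(f{\left(5 \right)},100 \right)} + E} = \frac{-8545 + 14342}{-181 + 38417} = \frac{5797}{38236} = 5797 \cdot \frac{1}{38236} = \frac{527}{3476}$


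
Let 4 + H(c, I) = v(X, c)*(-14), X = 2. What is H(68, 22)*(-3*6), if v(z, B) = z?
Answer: 576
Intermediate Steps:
H(c, I) = -32 (H(c, I) = -4 + 2*(-14) = -4 - 28 = -32)
H(68, 22)*(-3*6) = -(-96)*6 = -32*(-18) = 576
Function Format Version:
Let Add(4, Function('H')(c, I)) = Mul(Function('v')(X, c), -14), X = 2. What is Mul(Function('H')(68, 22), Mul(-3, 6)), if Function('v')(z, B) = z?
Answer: 576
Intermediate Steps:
Function('H')(c, I) = -32 (Function('H')(c, I) = Add(-4, Mul(2, -14)) = Add(-4, -28) = -32)
Mul(Function('H')(68, 22), Mul(-3, 6)) = Mul(-32, Mul(-3, 6)) = Mul(-32, -18) = 576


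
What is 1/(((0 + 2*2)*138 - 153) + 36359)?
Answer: 1/36758 ≈ 2.7205e-5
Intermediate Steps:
1/(((0 + 2*2)*138 - 153) + 36359) = 1/(((0 + 4)*138 - 153) + 36359) = 1/((4*138 - 153) + 36359) = 1/((552 - 153) + 36359) = 1/(399 + 36359) = 1/36758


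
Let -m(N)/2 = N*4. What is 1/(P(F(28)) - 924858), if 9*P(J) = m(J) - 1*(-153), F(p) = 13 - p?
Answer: -3/2774483 ≈ -1.0813e-6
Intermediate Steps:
m(N) = -8*N (m(N) = -2*N*4 = -8*N)
P(J) = 17 - 8*J/9 (P(J) = (-8*J - 1*(-153))/9 = (-8*J + 153)/9 = (153 - 8*J)/9 = 17 - 8*J/9)
1/(P(F(28)) - 924858) = 1/((17 - 8*(13 - 1*28)/9) - 924858) = 1/((17 - 8*(13 - 28)/9) - 924858) = 1/((17 - 8/9*(-15)) - 924858) = 1/((17 + 40/3) - 924858) = 1/(91/3 - 924858) = 1/(-2774483/3) = -3/2774483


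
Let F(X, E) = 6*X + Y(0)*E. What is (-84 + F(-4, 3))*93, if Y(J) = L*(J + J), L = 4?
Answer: -10044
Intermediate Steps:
Y(J) = 8*J (Y(J) = 4*(J + J) = 4*(2*J) = 8*J)
F(X, E) = 6*X (F(X, E) = 6*X + (8*0)*E = 6*X + 0*E = 6*X + 0 = 6*X)
(-84 + F(-4, 3))*93 = (-84 + 6*(-4))*93 = (-84 - 24)*93 = -108*93 = -10044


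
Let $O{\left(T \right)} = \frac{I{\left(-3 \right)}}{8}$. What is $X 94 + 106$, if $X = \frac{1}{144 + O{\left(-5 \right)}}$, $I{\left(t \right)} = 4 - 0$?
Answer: $\frac{30822}{289} \approx 106.65$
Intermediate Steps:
$I{\left(t \right)} = 4$ ($I{\left(t \right)} = 4 + 0 = 4$)
$O{\left(T \right)} = \frac{1}{2}$ ($O{\left(T \right)} = \frac{4}{8} = 4 \cdot \frac{1}{8} = \frac{1}{2}$)
$X = \frac{2}{289}$ ($X = \frac{1}{144 + \frac{1}{2}} = \frac{1}{\frac{289}{2}} = \frac{2}{289} \approx 0.0069204$)
$X 94 + 106 = \frac{2}{289} \cdot 94 + 106 = \frac{188}{289} + 106 = \frac{30822}{289}$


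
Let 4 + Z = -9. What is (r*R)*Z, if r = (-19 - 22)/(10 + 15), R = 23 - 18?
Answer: 533/5 ≈ 106.60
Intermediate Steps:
R = 5
Z = -13 (Z = -4 - 9 = -13)
r = -41/25 ≈ -1.6400
(r*R)*Z = -41/25*5*(-13) = -41/5*(-13) = 533/5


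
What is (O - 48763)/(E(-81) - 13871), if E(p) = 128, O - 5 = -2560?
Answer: 5702/1527 ≈ 3.7341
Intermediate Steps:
O = -2555 (O = 5 - 2560 = -2555)
(O - 48763)/(E(-81) - 13871) = (-2555 - 48763)/(128 - 13871) = -51318/(-13743) = -51318*(-1/13743) = 5702/1527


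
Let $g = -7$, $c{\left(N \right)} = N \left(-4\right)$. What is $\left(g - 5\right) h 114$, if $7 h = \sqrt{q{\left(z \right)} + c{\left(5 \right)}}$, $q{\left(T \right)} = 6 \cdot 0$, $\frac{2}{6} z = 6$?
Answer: $- \frac{2736 i \sqrt{5}}{7} \approx - 873.98 i$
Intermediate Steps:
$c{\left(N \right)} = - 4 N$
$z = 18$ ($z = 3 \cdot 6 = 18$)
$q{\left(T \right)} = 0$
$h = \frac{2 i \sqrt{5}}{7}$ ($h = \frac{\sqrt{0 - 20}}{7} = \frac{\sqrt{-20}}{7} = \frac{2 i \sqrt{5}}{7} \approx 0.63888 i$)
$\left(g - 5\right) h 114 = \left(-7 - 5\right) \frac{2 i \sqrt{5}}{7} \cdot 114 = - 12 \frac{2 i \sqrt{5}}{7} \cdot 114 = - \frac{24 i \sqrt{5}}{7} \cdot 114 = - \frac{2736 i \sqrt{5}}{7}$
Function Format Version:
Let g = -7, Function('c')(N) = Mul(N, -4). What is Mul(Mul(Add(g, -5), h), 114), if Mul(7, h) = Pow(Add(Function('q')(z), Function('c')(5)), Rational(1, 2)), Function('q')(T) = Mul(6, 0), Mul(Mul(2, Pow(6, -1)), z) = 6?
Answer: Mul(Rational(-2736, 7), I, Pow(5, Rational(1, 2))) ≈ Mul(-873.98, I)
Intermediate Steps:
Function('c')(N) = Mul(-4, N)
z = 18 (z = Mul(3, 6) = 18)
Function('q')(T) = 0
h = Mul(Rational(2, 7), I, Pow(5, Rational(1, 2))) (h = Mul(Rational(1, 7), Pow(Add(0, Mul(-4, 5)), Rational(1, 2))) = Mul(Rational(1, 7), Pow(Add(0, -20), Rational(1, 2))) = Mul(Rational(1, 7), Pow(-20, Rational(1, 2))) = Mul(Rational(1, 7), Mul(2, I, Pow(5, Rational(1, 2)))) = Mul(Rational(2, 7), I, Pow(5, Rational(1, 2))) ≈ Mul(0.63888, I))
Mul(Mul(Add(g, -5), h), 114) = Mul(Mul(Add(-7, -5), Mul(Rational(2, 7), I, Pow(5, Rational(1, 2)))), 114) = Mul(Mul(-12, Mul(Rational(2, 7), I, Pow(5, Rational(1, 2)))), 114) = Mul(Mul(Rational(-24, 7), I, Pow(5, Rational(1, 2))), 114) = Mul(Rational(-2736, 7), I, Pow(5, Rational(1, 2)))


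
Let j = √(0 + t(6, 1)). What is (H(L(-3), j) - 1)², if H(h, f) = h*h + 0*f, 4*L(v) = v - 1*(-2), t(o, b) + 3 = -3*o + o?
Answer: 225/256 ≈ 0.87891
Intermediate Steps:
t(o, b) = -3 - 2*o (t(o, b) = -3 + (-3*o + o) = -3 - 2*o)
L(v) = ½ + v/4 (L(v) = (v - 1*(-2))/4 = (v + 2)/4 = (2 + v)/4 = ½ + v/4)
j = I*√15 (j = √(0 + (-3 - 2*6)) = √(0 + (-3 - 12)) = √(0 - 15) = √(-15) = I*√15 ≈ 3.873*I)
H(h, f) = h² (H(h, f) = h² + 0 = h²)
(H(L(-3), j) - 1)² = ((½ + (¼)*(-3))² - 1)² = ((½ - ¾)² - 1)² = ((-¼)² - 1)² = (1/16 - 1)² = (-15/16)² = 225/256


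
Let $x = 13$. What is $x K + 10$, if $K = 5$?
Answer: $75$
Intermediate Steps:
$x K + 10 = 13 \cdot 5 + 10 = 65 + 10 = 75$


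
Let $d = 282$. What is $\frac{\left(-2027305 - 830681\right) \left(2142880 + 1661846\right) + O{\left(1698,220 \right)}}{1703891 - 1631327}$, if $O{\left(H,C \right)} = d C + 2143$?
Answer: $- \frac{10873853577653}{72564} \approx -1.4985 \cdot 10^{8}$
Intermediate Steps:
$O{\left(H,C \right)} = 2143 + 282 C$ ($O{\left(H,C \right)} = 282 C + 2143 = 2143 + 282 C$)
$\frac{\left(-2027305 - 830681\right) \left(2142880 + 1661846\right) + O{\left(1698,220 \right)}}{1703891 - 1631327} = \frac{\left(-2027305 - 830681\right) \left(2142880 + 1661846\right) + \left(2143 + 282 \cdot 220\right)}{1703891 - 1631327} = \frac{\left(-2857986\right) 3804726 + \left(2143 + 62040\right)}{72564} = \left(-10873853641836 + 64183\right) \frac{1}{72564} = \left(-10873853577653\right) \frac{1}{72564} = - \frac{10873853577653}{72564}$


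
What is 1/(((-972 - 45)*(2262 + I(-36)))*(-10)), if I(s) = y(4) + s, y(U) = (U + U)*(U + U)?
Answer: 1/23289300 ≈ 4.2938e-8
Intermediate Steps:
y(U) = 4*U² (y(U) = (2*U)*(2*U) = 4*U²)
I(s) = 64 + s (I(s) = 4*4² + s = 4*16 + s = 64 + s)
1/(((-972 - 45)*(2262 + I(-36)))*(-10)) = 1/(((-972 - 45)*(2262 + (64 - 36)))*(-10)) = 1/(-1017*(2262 + 28)*(-10)) = 1/(-1017*2290*(-10)) = 1/(-2328930*(-10)) = 1/23289300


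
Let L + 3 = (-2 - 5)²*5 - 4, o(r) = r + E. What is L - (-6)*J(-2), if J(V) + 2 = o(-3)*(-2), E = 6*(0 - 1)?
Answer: 334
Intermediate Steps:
E = -6 (E = 6*(-1) = -6)
o(r) = -6 + r (o(r) = r - 6 = -6 + r)
J(V) = 16 (J(V) = -2 + (-6 - 3)*(-2) = -2 - 9*(-2) = -2 + 18 = 16)
L = 238 (L = -3 + ((-2 - 5)²*5 - 4) = -3 + ((-7)²*5 - 4) = -3 + (49*5 - 4) = -3 + (245 - 4) = -3 + 241 = 238)
L - (-6)*J(-2) = 238 - (-6)*16 = 238 - 1*(-96) = 238 + 96 = 334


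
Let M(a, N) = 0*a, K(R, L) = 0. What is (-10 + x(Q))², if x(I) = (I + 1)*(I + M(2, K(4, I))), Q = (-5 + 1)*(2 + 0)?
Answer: 2116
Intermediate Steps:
M(a, N) = 0
Q = -8 (Q = -4*2 = -8)
x(I) = I*(1 + I) (x(I) = (I + 1)*(I + 0) = (1 + I)*I = I*(1 + I))
(-10 + x(Q))² = (-10 - 8*(1 - 8))² = (-10 - 8*(-7))² = (-10 + 56)² = 46² = 2116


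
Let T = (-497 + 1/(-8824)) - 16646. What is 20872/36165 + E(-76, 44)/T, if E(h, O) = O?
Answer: 285751152376/497333955495 ≈ 0.57457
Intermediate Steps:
T = -151269833/8824 (T = (-497 - 1/8824) - 16646 = -4385529/8824 - 16646 = -151269833/8824 ≈ -17143.)
20872/36165 + E(-76, 44)/T = 20872/36165 + 44/(-151269833/8824) = 20872*(1/36165) + 44*(-8824/151269833) = 20872/36165 - 35296/13751803 = 285751152376/497333955495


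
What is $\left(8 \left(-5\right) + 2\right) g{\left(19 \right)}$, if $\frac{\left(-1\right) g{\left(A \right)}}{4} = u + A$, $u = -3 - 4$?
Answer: $1824$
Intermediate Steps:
$u = -7$ ($u = -3 - 4 = -7$)
$g{\left(A \right)} = 28 - 4 A$ ($g{\left(A \right)} = - 4 \left(-7 + A\right) = 28 - 4 A$)
$\left(8 \left(-5\right) + 2\right) g{\left(19 \right)} = \left(8 \left(-5\right) + 2\right) \left(28 - 76\right) = \left(-40 + 2\right) \left(28 - 76\right) = \left(-38\right) \left(-48\right) = 1824$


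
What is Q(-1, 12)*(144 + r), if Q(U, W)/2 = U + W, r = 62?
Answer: 4532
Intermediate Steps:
Q(U, W) = 2*U + 2*W (Q(U, W) = 2*(U + W) = 2*U + 2*W)
Q(-1, 12)*(144 + r) = (2*(-1) + 2*12)*(144 + 62) = (-2 + 24)*206 = 22*206 = 4532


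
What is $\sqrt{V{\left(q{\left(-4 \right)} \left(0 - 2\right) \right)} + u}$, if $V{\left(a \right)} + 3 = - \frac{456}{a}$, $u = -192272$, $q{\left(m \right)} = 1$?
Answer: $i \sqrt{192047} \approx 438.23 i$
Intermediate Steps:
$V{\left(a \right)} = -3 - \frac{456}{a}$
$\sqrt{V{\left(q{\left(-4 \right)} \left(0 - 2\right) \right)} + u} = \sqrt{\left(-3 - \frac{456}{1 \left(0 - 2\right)}\right) - 192272} = \sqrt{\left(-3 - \frac{456}{1 \left(-2\right)}\right) - 192272} = \sqrt{\left(-3 - \frac{456}{-2}\right) - 192272} = \sqrt{\left(-3 - -228\right) - 192272} = \sqrt{\left(-3 + 228\right) - 192272} = \sqrt{225 - 192272} = \sqrt{-192047} = i \sqrt{192047}$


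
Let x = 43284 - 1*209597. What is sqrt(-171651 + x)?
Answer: 2*I*sqrt(84491) ≈ 581.35*I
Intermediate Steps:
x = -166313 (x = 43284 - 209597 = -166313)
sqrt(-171651 + x) = sqrt(-171651 - 166313) = sqrt(-337964) = 2*I*sqrt(84491)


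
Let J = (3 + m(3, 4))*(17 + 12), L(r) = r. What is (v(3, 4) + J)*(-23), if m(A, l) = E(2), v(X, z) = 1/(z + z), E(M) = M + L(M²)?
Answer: -48047/8 ≈ -6005.9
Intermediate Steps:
E(M) = M + M²
v(X, z) = 1/(2*z)
m(A, l) = 6 (m(A, l) = 2*(1 + 2) = 2*3 = 6)
J = 261 (J = (3 + 6)*(17 + 12) = 9*29 = 261)
(v(3, 4) + J)*(-23) = ((½)/4 + 261)*(-23) = ((½)*(¼) + 261)*(-23) = (⅛ + 261)*(-23) = (2089/8)*(-23) = -48047/8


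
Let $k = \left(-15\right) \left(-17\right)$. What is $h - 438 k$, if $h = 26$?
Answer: $-111664$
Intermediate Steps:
$k = 255$
$h - 438 k = 26 - 111690 = -111664$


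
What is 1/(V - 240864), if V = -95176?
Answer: -1/336040 ≈ -2.9758e-6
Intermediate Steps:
1/(V - 240864) = 1/(-95176 - 240864) = 1/(-336040) = -1/336040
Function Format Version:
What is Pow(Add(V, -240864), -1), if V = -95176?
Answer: Rational(-1, 336040) ≈ -2.9758e-6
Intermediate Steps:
Pow(Add(V, -240864), -1) = Pow(Add(-95176, -240864), -1) = Pow(-336040, -1) = Rational(-1, 336040)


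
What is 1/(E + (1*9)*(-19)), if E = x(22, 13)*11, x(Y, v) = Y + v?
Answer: 1/214 ≈ 0.0046729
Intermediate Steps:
E = 385 (E = (22 + 13)*11 = 35*11 = 385)
1/(E + (1*9)*(-19)) = 1/(385 + (1*9)*(-19)) = 1/(385 + 9*(-19)) = 1/(385 - 171) = 1/214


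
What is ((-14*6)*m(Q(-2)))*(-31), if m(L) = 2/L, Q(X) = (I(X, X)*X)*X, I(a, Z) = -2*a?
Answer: 651/2 ≈ 325.50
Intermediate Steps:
Q(X) = -2*X³ (Q(X) = ((-2*X)*X)*X = (-2*X²)*X = -2*X³)
((-14*6)*m(Q(-2)))*(-31) = ((-14*6)*(2/((-2*(-2)³))))*(-31) = -168/((-2*(-8)))*(-31) = -168/16*(-31) = -84*⅛*(-31) = -21/2*(-31) = 651/2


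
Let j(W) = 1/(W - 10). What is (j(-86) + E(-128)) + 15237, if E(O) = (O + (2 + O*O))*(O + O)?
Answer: -398093857/96 ≈ -4.1468e+6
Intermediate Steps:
j(W) = 1/(-10 + W)
E(O) = 2*O*(2 + O + O**2) (E(O) = (O + (2 + O**2))*(2*O) = (2 + O + O**2)*(2*O) = 2*O*(2 + O + O**2))
(j(-86) + E(-128)) + 15237 = (1/(-10 - 86) + 2*(-128)*(2 - 128 + (-128)**2)) + 15237 = (1/(-96) + 2*(-128)*(2 - 128 + 16384)) + 15237 = (-1/96 + 2*(-128)*16258) + 15237 = (-1/96 - 4162048) + 15237 = -399556609/96 + 15237 = -398093857/96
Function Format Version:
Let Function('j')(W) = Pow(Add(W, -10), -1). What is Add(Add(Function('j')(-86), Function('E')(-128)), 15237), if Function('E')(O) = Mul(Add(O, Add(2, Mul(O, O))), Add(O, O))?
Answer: Rational(-398093857, 96) ≈ -4.1468e+6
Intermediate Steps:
Function('j')(W) = Pow(Add(-10, W), -1)
Function('E')(O) = Mul(2, O, Add(2, O, Pow(O, 2))) (Function('E')(O) = Mul(Add(O, Add(2, Pow(O, 2))), Mul(2, O)) = Mul(Add(2, O, Pow(O, 2)), Mul(2, O)) = Mul(2, O, Add(2, O, Pow(O, 2))))
Add(Add(Function('j')(-86), Function('E')(-128)), 15237) = Add(Add(Pow(Add(-10, -86), -1), Mul(2, -128, Add(2, -128, Pow(-128, 2)))), 15237) = Add(Add(Pow(-96, -1), Mul(2, -128, Add(2, -128, 16384))), 15237) = Add(Add(Rational(-1, 96), Mul(2, -128, 16258)), 15237) = Add(Add(Rational(-1, 96), -4162048), 15237) = Add(Rational(-399556609, 96), 15237) = Rational(-398093857, 96)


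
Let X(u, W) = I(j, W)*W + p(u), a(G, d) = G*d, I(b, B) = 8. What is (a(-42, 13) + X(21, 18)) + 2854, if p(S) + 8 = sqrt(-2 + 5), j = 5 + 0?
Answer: 2444 + sqrt(3) ≈ 2445.7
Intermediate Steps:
j = 5
p(S) = -8 + sqrt(3) (p(S) = -8 + sqrt(-2 + 5) = -8 + sqrt(3))
X(u, W) = -8 + sqrt(3) + 8*W (X(u, W) = 8*W + (-8 + sqrt(3)) = -8 + sqrt(3) + 8*W)
(a(-42, 13) + X(21, 18)) + 2854 = (-42*13 + (-8 + sqrt(3) + 8*18)) + 2854 = (-546 + (-8 + sqrt(3) + 144)) + 2854 = (-546 + (136 + sqrt(3))) + 2854 = (-410 + sqrt(3)) + 2854 = 2444 + sqrt(3)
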